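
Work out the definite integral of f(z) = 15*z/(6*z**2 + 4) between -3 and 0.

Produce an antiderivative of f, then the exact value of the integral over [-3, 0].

The substitution u = z**2 + 2/3 works: f is exactly (dF/du)*(du/dz) for that inner function.
F(z) = 5*log(z**2 + 2/3)/4 is an antiderivative of f.
Check: d/dz[5*log(z**2 + 2/3)/4] = 15*z/(6*z**2 + 4) = f(z).
F(0) = 5*log(2/3)/4; F(-3) = 5*log(29/3)/4.
Integral = F(0) - F(-3) = -5*log(29/3)/4 + 5*log(2/3)/4.

Antiderivative: F(z) = 5*log(z**2 + 2/3)/4; value = -5*log(29/3)/4 + 5*log(2/3)/4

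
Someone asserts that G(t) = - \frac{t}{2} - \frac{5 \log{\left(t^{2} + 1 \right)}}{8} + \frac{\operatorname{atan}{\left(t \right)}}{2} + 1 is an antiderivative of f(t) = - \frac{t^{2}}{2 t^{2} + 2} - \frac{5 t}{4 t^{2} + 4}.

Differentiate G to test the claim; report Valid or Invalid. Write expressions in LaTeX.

d/dt[G] = \frac{- 2 t^{2} - 5 t}{4 t^{2} + 4}
This equals f(t) exactly, so the claim holds.

Valid - the claim checks out under differentiation.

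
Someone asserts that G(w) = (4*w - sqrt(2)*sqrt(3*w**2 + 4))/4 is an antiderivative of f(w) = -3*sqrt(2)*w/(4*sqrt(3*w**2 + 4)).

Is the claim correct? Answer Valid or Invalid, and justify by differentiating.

d/dw[G] = (-3*sqrt(2)*w + 4*sqrt(3*w**2 + 4))/(4*sqrt(3*w**2 + 4))
d/dw[G] - f(w) = 1 != 0.

Invalid: d/dw[G] - f = 1, which is not 0.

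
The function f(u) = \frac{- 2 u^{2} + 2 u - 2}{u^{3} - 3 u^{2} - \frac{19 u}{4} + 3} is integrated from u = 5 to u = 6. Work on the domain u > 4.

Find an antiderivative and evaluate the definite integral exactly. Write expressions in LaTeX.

Factor the denominator (\left(u - 4\right) \left(2 u - 1\right) \left(2 u + 3\right)) and decompose: f = - \frac{19}{11 \left(2 u + 3\right)} + \frac{3}{7 \left(2 u - 1\right)} - \frac{104}{77 \left(u - 4\right)}; each piece integrates to a log, atan, or power term.
F(u) = - \frac{104 \log{\left(u - 4 \right)}}{77} + \frac{3 \log{\left(u - \frac{1}{2} \right)}}{14} - \frac{19 \log{\left(u + \frac{3}{2} \right)}}{22} is an antiderivative of f.
Check: d/du[- \frac{104 \log{\left(u - 4 \right)}}{77} + \frac{3 \log{\left(u - \frac{1}{2} \right)}}{14} - \frac{19 \log{\left(u + \frac{3}{2} \right)}}{22}] = \frac{- 8 u^{2} + 8 u - 8}{4 u^{3} - 12 u^{2} - 19 u + 12}, which equals f(u).
F(6) = - \frac{19 \log{\left(\frac{15}{2} \right)}}{22} - \frac{104 \log{\left(2 \right)}}{77} + \frac{3 \log{\left(\frac{11}{2} \right)}}{14}; F(5) = - \frac{19 \log{\left(\frac{13}{2} \right)}}{22} + \frac{3 \log{\left(\frac{9}{2} \right)}}{14}.
Integral = F(6) - F(5) = - \frac{19 \log{\left(\frac{15}{2} \right)}}{22} - \frac{104 \log{\left(2 \right)}}{77} - \frac{3 \log{\left(\frac{9}{2} \right)}}{14} + \frac{3 \log{\left(\frac{11}{2} \right)}}{14} + \frac{19 \log{\left(\frac{13}{2} \right)}}{22}.

Antiderivative: F(u) = - \frac{104 \log{\left(u - 4 \right)}}{77} + \frac{3 \log{\left(u - \frac{1}{2} \right)}}{14} - \frac{19 \log{\left(u + \frac{3}{2} \right)}}{22}; value = - \frac{19 \log{\left(\frac{15}{2} \right)}}{22} - \frac{104 \log{\left(2 \right)}}{77} - \frac{3 \log{\left(\frac{9}{2} \right)}}{14} + \frac{3 \log{\left(\frac{11}{2} \right)}}{14} + \frac{19 \log{\left(\frac{13}{2} \right)}}{22}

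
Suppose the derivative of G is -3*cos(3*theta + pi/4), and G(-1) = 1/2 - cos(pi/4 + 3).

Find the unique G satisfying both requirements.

Differentiate the proposed G(theta) back; it has to land on the given G'(theta).
A general antiderivative is -sin(3*theta + pi/4) + C.
The condition gives C = 1/2 - cos(pi/4 + 3) - (-cos(pi/4 + 3)) = 1/2.
So G(theta) = 1/2 - sin(3*theta + pi/4).
Check: d/dtheta[1/2 - sin(3*theta + pi/4)] = -3*cos(3*theta + pi/4) = G'(theta).

G(theta) = 1/2 - sin(3*theta + pi/4)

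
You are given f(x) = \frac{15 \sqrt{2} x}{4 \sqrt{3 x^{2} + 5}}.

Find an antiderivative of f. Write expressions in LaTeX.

f matches the chain-rule pattern g'(h)*h' with inner function h(x) = \frac{3 x^{2}}{2} + \frac{5}{2}; substituting u = h(x) collapses the integral.
Check: d/dx[\frac{5 \sqrt{\frac{3 x^{2}}{2} + \frac{5}{2}}}{2}] = \frac{15 \sqrt{2} x}{4 \sqrt{3 x^{2} + 5}} = f(x).

An antiderivative is F(x) = \frac{5 \sqrt{\frac{3 x^{2}}{2} + \frac{5}{2}}}{2}.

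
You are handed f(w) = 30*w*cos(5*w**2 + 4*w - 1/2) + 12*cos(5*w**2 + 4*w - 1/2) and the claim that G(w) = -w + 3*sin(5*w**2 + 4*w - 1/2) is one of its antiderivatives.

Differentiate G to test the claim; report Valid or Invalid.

Invalid: d/dw[G] - f = -1, which is not 0.

d/dw[G] = 30*w*cos(5*w**2 + 4*w - 1/2) + 12*cos(5*w**2 + 4*w - 1/2) - 1
d/dw[G] - f(w) = -1 != 0.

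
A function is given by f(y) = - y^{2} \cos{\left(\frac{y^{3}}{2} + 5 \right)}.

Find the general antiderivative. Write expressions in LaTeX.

The substitution u = \frac{y^{3}}{2} + 5 works: f is exactly (dF/du)*(du/dy) for that inner function.
Check: d/dy[- \frac{2 \sin{\left(\frac{y^{3}}{2} + 5 \right)}}{3}] = - y^{2} \cos{\left(\frac{y^{3}}{2} + 5 \right)} = f(y).

F(y) = - \frac{2 \sin{\left(\frac{y^{3}}{2} + 5 \right)}}{3} + C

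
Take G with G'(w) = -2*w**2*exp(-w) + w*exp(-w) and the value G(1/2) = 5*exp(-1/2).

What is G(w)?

G'(w) has the shape u'v + uv' for u = 2*w**2 + 3*w + 3 and v = exp(-w) — it is the derivative of the product u*v.
A general antiderivative is (2*w**2 + 3*w + 3)*exp(-w) + C.
The condition gives C = 5*exp(-1/2) - (5*exp(-1/2)) = 0.
So G(w) = (2*w**2 + 3*w + 3)*exp(-w).
Check: d/dw[(2*w**2 + 3*w + 3)*exp(-w)] = (-2*w**2 + w)*exp(-w), which equals G'(w).

G(w) = (2*w**2 + 3*w + 3)*exp(-w)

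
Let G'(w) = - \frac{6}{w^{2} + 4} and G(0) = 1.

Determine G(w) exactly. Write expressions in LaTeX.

G(w) = 1 - 3 \operatorname{atan}{\left(\frac{w}{2} \right)}

Differentiate the proposed G(w) back; it has to land on the given G'(w).
A general antiderivative is - 3 \operatorname{atan}{\left(\frac{w}{2} \right)} + C.
The condition gives C = 1 - (0) = 1.
So G(w) = 1 - 3 \operatorname{atan}{\left(\frac{w}{2} \right)}.
Check: d/dw[1 - 3 \operatorname{atan}{\left(\frac{w}{2} \right)}] = - \frac{6}{w^{2} + 4} = G'(w).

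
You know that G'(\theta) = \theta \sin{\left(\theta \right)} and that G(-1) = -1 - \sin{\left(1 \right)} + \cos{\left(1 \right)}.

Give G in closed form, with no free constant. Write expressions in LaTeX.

A candidate passes only if d/d\theta[G] lands on the given G'(\theta) exactly.
A general antiderivative is - \theta \cos{\left(\theta \right)} + \sin{\left(\theta \right)} + C.
The condition gives C = -1 - \sin{\left(1 \right)} + \cos{\left(1 \right)} - (- \sin{\left(1 \right)} + \cos{\left(1 \right)}) = -1.
So G(\theta) = - \theta \cos{\left(\theta \right)} + \sin{\left(\theta \right)} - 1.
Check: d/d\theta[- \theta \cos{\left(\theta \right)} + \sin{\left(\theta \right)} - 1] = \theta \sin{\left(\theta \right)} = G'(\theta).

G(\theta) = - \theta \cos{\left(\theta \right)} + \sin{\left(\theta \right)} - 1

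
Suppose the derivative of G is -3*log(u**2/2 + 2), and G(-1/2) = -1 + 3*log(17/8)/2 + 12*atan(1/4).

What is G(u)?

G(u) = -3*u*log(u**2/2 + 2) + 6*u - 12*atan(u/2) + 2

Since d/du undoes antidifferentiation here, G(u) must give back the stated G'(u).
A general antiderivative is -3*u*log(u**2/2 + 2) + 6*u - 12*atan(u/2) + C.
The condition gives C = -1 + 3*log(17/8)/2 + 12*atan(1/4) - (-3 + 3*log(17/8)/2 + 12*atan(1/4)) = 2.
So G(u) = -3*u*log(u**2/2 + 2) + 6*u - 12*atan(u/2) + 2.
Check: d/du[-3*u*log(u**2/2 + 2) + 6*u - 12*atan(u/2) + 2] = -3*log(u**2/2 + 2) = G'(u).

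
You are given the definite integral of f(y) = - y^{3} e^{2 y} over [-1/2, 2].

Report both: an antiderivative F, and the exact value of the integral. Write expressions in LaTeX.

Recognize the product-rule pattern: f = u'v + uv' with u = - \frac{y^{3}}{2} + \frac{3 y^{2}}{4} - \frac{3 y}{4} + \frac{3}{8}, v = e^{2 y}, so integration by parts undoes it.
F(y) = - \frac{\left(4 y^{3} - 6 y^{2} + 6 y - 3\right) e^{2 y}}{8} is an antiderivative of f.
Check: d/dy[- \frac{\left(4 y^{3} - 6 y^{2} + 6 y - 3\right) e^{2 y}}{8}] = - y^{3} e^{2 y} = f(y).
F(2) = - \frac{17 e^{4}}{8}; F(-1/2) = e^{-1}.
Integral = F(2) - F(-1/2) = - \frac{17 e^{4}}{8} - e^{-1}.

Antiderivative: F(y) = - \frac{\left(4 y^{3} - 6 y^{2} + 6 y - 3\right) e^{2 y}}{8}; value = - \frac{17 e^{4}}{8} - e^{-1}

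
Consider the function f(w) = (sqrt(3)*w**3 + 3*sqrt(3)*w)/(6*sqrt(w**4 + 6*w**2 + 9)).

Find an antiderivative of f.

An antiderivative is F(w) = sqrt(w**4/3 + 2*w**2 + 3)/4.

The substitution u = w**4/3 + 2*w**2 + 3 works: f is exactly (dF/du)*(du/dw) for that inner function.
Check: d/dw[sqrt(w**4/3 + 2*w**2 + 3)/4] = (sqrt(3)*w**3 + 3*sqrt(3)*w)/(6*sqrt(w**4 + 6*w**2 + 9)) = f(w).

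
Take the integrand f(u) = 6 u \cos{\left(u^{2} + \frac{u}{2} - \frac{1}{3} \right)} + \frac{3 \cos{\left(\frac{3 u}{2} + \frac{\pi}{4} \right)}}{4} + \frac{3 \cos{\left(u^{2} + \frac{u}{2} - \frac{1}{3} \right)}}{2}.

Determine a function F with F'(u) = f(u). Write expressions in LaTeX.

The integrand splits into summands that can be handled one at a time.
Check: d/du[\frac{\sin{\left(\frac{3 u}{2} + \frac{\pi}{4} \right)}}{2} + 3 \sin{\left(u^{2} + \frac{u}{2} - \frac{1}{3} \right)}] = 6 u \cos{\left(u^{2} + \frac{u}{2} - \frac{1}{3} \right)} + \frac{3 \cos{\left(\frac{3 u}{2} + \frac{\pi}{4} \right)}}{4} + \frac{3 \cos{\left(u^{2} + \frac{u}{2} - \frac{1}{3} \right)}}{2} = f(u).

An antiderivative is F(u) = \frac{\sin{\left(\frac{3 u}{2} + \frac{\pi}{4} \right)}}{2} + 3 \sin{\left(u^{2} + \frac{u}{2} - \frac{1}{3} \right)}.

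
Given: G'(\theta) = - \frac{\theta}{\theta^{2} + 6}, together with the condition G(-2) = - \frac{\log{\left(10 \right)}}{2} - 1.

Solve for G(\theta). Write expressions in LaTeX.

The substitution u = \theta^{2} + 6 works: G'(\theta) is exactly (dG/du)*(du/d\theta) for that inner function.
A general antiderivative is - \frac{\log{\left(\theta^{2} + 6 \right)}}{2} + C.
The condition gives C = - \frac{\log{\left(10 \right)}}{2} - 1 - (- \frac{\log{\left(10 \right)}}{2}) = -1.
So G(\theta) = - \frac{\log{\left(\theta^{2} + 6 \right)}}{2} - 1.
Check: d/d\theta[- \frac{\log{\left(\theta^{2} + 6 \right)}}{2} - 1] = - \frac{\theta}{\theta^{2} + 6} = G'(\theta).

G(\theta) = - \frac{\log{\left(\theta^{2} + 6 \right)}}{2} - 1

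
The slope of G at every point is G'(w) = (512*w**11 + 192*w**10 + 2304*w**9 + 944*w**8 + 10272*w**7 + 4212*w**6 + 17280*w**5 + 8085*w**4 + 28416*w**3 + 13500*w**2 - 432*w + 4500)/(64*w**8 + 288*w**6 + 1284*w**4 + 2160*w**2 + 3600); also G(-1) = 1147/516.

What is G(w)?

Any candidate G(w) must reproduce the stated G'(w) exactly.
A general antiderivative is 2*w**4 + w**3 + 5*w/4 + 4/3 + 1/(2*w**4/3 + 3*w**2/2 + 5) + C.
The condition gives C = 1147/516 - (631/516) = 1.
So G(w) = 2*w**4 + w**3 + 5*w/4 + 7/3 + 1/(2*w**4/3 + 3*w**2/2 + 5).
Check: d/dw[2*w**4 + w**3 + 5*w/4 + 7/3 + 1/(2*w**4/3 + 3*w**2/2 + 5)] = (512*w**11 + 192*w**10 + 2304*w**9 + 944*w**8 + 10272*w**7 + 4212*w**6 + 17280*w**5 + 8085*w**4 + 28416*w**3 + 13500*w**2 - 432*w + 4500)/(64*w**8 + 288*w**6 + 1284*w**4 + 2160*w**2 + 3600) = G'(w).

G(w) = 2*w**4 + w**3 + 5*w/4 + 7/3 + 1/(2*w**4/3 + 3*w**2/2 + 5)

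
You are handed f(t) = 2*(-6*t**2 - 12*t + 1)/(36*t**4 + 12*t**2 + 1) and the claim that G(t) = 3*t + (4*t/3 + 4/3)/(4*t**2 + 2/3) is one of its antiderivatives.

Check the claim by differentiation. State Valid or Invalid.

Invalid: d/dt[G] - f = 3, which is not 0.

d/dt[G] = (108*t**4 + 24*t**2 - 24*t + 5)/(36*t**4 + 12*t**2 + 1)
d/dt[G] - f(t) = 3 != 0.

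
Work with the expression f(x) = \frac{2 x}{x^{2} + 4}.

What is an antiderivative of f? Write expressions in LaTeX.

An antiderivative is F(x) = \log{\left(\frac{3 x^{2}}{2} + 6 \right)}.

The substitution u = \frac{3 x^{2}}{2} + 6 works: f is exactly (dF/du)*(du/dx) for that inner function.
Check: d/dx[\log{\left(\frac{3 x^{2}}{2} + 6 \right)}] = \frac{2 x}{x^{2} + 4} = f(x).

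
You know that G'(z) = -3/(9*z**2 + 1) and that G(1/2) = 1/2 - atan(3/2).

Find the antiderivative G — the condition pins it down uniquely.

G(z) = 1/2 - atan(3*z)

Recover the given G'(z) by differentiating a candidate G(z); any mismatch rules it out.
A general antiderivative is -atan(3*z) + C.
The condition gives C = 1/2 - atan(3/2) - (-atan(3/2)) = 1/2.
So G(z) = 1/2 - atan(3*z).
Check: d/dz[1/2 - atan(3*z)] = -3/(9*z**2 + 1) = G'(z).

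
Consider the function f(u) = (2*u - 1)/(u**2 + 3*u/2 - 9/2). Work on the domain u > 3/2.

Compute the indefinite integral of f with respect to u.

Factor the denominator ((u + 3)*(2*u - 3)) and decompose: f = 8/(9*(2*u - 3)) + 14/(9*(u + 3)); each piece integrates to a log, atan, or power term.
Check: d/du[4*log(u - 3/2)/9 + 14*log(u + 3)/9] = (4*u - 2)/(2*u**2 + 3*u - 9), which equals f(u).

F(u) = 4*log(u - 3/2)/9 + 14*log(u + 3)/9 + C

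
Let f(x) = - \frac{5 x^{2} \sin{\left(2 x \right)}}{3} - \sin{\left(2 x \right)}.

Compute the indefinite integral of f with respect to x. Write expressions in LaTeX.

F(x) = \frac{5 x^{2} \cos{\left(2 x \right)}}{6} - \frac{5 x \sin{\left(2 x \right)}}{6} + \frac{\cos{\left(2 x \right)}}{12} + C

Integrate term by term and add the pieces.
Check: d/dx[\frac{5 x^{2} \cos{\left(2 x \right)}}{6} - \frac{5 x \sin{\left(2 x \right)}}{6} + \frac{\cos{\left(2 x \right)}}{12}] = - \frac{5 x^{2} \sin{\left(2 x \right)}}{3} - \sin{\left(2 x \right)} = f(x).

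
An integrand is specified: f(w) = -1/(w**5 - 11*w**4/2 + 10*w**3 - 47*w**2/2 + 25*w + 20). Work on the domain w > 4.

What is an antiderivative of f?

An antiderivative is F(w) = -(5*log(w - 4) - 21*log(w - 2) + 16*log(w + 1/2) + 6*sqrt(5)*atan(sqrt(5)*w/5))/945.

The denominator factors as (w - 4)*(w - 2)*(2*w + 1)*(w**2 + 5); partial fractions split f into directly integrable pieces: -2/(63*(w**2 + 5)) - 32/(945*(2*w + 1)) + 1/(45*(w - 2)) - 1/(189*(w - 4)).
Check: d/dw[-(5*log(w - 4) - 21*log(w - 2) + 16*log(w + 1/2) + 6*sqrt(5)*atan(sqrt(5)*w/5))/945] = -2/(2*w**5 - 11*w**4 + 20*w**3 - 47*w**2 + 50*w + 40), which equals f(w).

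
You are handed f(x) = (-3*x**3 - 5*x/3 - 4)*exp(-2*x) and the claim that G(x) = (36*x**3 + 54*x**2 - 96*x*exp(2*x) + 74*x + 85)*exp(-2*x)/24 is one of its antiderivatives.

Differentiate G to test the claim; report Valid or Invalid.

d/dx[G] = (-9*x**3 - 5*x - 12*exp(2*x) - 12)*exp(-2*x)/3
d/dx[G] - f(x) = -4 != 0.

Invalid: d/dx[G] - f = -4, which is not 0.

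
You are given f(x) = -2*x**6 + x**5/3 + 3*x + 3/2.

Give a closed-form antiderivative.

Integrate term by term and add the pieces.
Check: d/dx[-x*(36*x**6 - 7*x**5 - 189*x - 189)/126] = -2*x**6 + x**5/3 + 3*x + 3/2 = f(x).

An antiderivative is F(x) = -x*(36*x**6 - 7*x**5 - 189*x - 189)/126.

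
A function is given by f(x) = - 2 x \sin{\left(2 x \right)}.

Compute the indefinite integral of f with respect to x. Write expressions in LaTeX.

Any candidate F(x) must reproduce f(x) exactly when differentiated.
Check: d/dx[x \cos{\left(2 x \right)} - \frac{\sin{\left(2 x \right)}}{2}] = - 2 x \sin{\left(2 x \right)} = f(x).

F(x) = x \cos{\left(2 x \right)} - \frac{\sin{\left(2 x \right)}}{2} + C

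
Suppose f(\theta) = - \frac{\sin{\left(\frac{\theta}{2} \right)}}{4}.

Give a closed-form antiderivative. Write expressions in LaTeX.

A first test for any F(\theta): its \theta-derivative must equal f(\theta) identically.
Check: d/d\theta[\frac{\cos{\left(\frac{\theta}{2} \right)}}{2}] = - \frac{\sin{\left(\frac{\theta}{2} \right)}}{4} = f(\theta).

An antiderivative is F(\theta) = \frac{\cos{\left(\frac{\theta}{2} \right)}}{2}.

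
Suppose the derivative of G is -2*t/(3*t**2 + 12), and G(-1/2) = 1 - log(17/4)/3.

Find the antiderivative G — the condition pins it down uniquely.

G'(t) matches the chain-rule pattern g'(h)*h' with inner function h(t) = t**2 + 4; substituting u = h(t) collapses the integral.
A general antiderivative is -log(t**2 + 4)/3 + C.
The condition gives C = 1 - log(17/4)/3 - (-log(17/4)/3) = 1.
So G(t) = 1 - log(t**2 + 4)/3.
Check: d/dt[1 - log(t**2 + 4)/3] = -2*t/(3*t**2 + 12) = G'(t).

G(t) = 1 - log(t**2 + 4)/3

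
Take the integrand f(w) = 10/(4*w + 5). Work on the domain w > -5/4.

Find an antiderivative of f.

An antiderivative is F(w) = 5*log(2*w + 5/2)/2.

Since d/dw undoes antidifferentiation here, F'(w) = f(w) is required of F(w).
Check: d/dw[5*log(2*w + 5/2)/2] = 10/(4*w + 5) = f(w).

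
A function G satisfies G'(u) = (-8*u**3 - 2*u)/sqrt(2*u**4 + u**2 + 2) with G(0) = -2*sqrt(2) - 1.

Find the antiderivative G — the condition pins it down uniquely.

G(u) = -2*sqrt(2*u**4 + u**2 + 2) - 1

G'(u) matches the chain-rule pattern g'(h)*h' with inner function h(u) = 2*u**4 + u**2 + 2; substituting w = h(u) collapses the integral.
A general antiderivative is -2*sqrt(2*u**4 + u**2 + 2) + C.
The condition gives C = -2*sqrt(2) - 1 - (-2*sqrt(2)) = -1.
So G(u) = -2*sqrt(2*u**4 + u**2 + 2) - 1.
Check: d/du[-2*sqrt(2*u**4 + u**2 + 2) - 1] = (-8*u**3 - 2*u)/sqrt(2*u**4 + u**2 + 2) = G'(u).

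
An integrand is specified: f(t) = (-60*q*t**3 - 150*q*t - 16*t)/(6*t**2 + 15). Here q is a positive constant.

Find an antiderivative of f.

An antiderivative is F(t) = (-15*q*t**2 - 4*log(2*t**2 + 5))/3.

An antiderivative F(t) passes only if d/dt[F] lands on f(t) exactly.
Check: d/dt[(-15*q*t**2 - 4*log(2*t**2 + 5))/3] = (-60*q*t**3 - 150*q*t - 16*t)/(6*t**2 + 15) = f(t).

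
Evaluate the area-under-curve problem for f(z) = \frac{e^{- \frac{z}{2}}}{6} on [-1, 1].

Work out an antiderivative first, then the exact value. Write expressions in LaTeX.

Recover f(z) by differentiating a candidate F(z); any mismatch rules it out.
F(z) = - \frac{e^{- \frac{z}{2}}}{3} is an antiderivative of f.
Check: d/dz[- \frac{e^{- \frac{z}{2}}}{3}] = \frac{e^{- \frac{z}{2}}}{6} = f(z).
F(1) = - \frac{1}{3 e^{\frac{1}{2}}}; F(-1) = - \frac{e^{\frac{1}{2}}}{3}.
Integral = F(1) - F(-1) = - \frac{1}{3 e^{\frac{1}{2}}} + \frac{e^{\frac{1}{2}}}{3}.

Antiderivative: F(z) = - \frac{e^{- \frac{z}{2}}}{3}; value = - \frac{1}{3 e^{\frac{1}{2}}} + \frac{e^{\frac{1}{2}}}{3}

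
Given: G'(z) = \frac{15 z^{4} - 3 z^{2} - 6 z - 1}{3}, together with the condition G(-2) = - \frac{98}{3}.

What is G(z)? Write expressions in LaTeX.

G(z) = \frac{z \left(3 z^{4} - z^{2} - 3 z - 1\right)}{3}

The proposed G(z) is checked by its d/dz: the result must match the given G'(z).
A general antiderivative is z^{5} - \frac{z^{3}}{3} - z^{2} - \frac{z}{3} + C.
The condition gives C = - \frac{98}{3} - (- \frac{98}{3}) = 0.
So G(z) = \frac{z \left(3 z^{4} - z^{2} - 3 z - 1\right)}{3}.
Check: d/dz[\frac{z \left(3 z^{4} - z^{2} - 3 z - 1\right)}{3}] = 5 z^{4} - z^{2} - 2 z - \frac{1}{3}, which equals G'(z).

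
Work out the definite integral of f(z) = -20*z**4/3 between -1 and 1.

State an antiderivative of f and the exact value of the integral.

Antiderivative: F(z) = (3 - 16*z**5)/12; value = -8/3

Whatever form F(z) takes, F'(z) = f(z) is non-negotiable.
F(z) = (3 - 16*z**5)/12 is an antiderivative of f.
Check: d/dz[(3 - 16*z**5)/12] = -20*z**4/3 = f(z).
F(1) = -13/12; F(-1) = 19/12.
Integral = F(1) - F(-1) = -8/3.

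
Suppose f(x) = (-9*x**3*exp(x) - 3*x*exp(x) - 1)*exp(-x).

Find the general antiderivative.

A first test for any F(x): its x-derivative must equal f(x) identically.
Check: d/dx[(-(-3*x**2 - 1)**2*exp(x) + 4)*exp(-x)/4] = (-9*x**3*exp(x) - 3*x*exp(x) - 1)*exp(-x) = f(x).

F(x) = (-(-3*x**2 - 1)**2*exp(x) + 4)*exp(-x)/4 + C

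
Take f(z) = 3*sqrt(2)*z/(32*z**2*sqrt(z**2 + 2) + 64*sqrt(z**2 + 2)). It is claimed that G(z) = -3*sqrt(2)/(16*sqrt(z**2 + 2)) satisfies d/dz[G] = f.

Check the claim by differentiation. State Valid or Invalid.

d/dz[G] = 3*sqrt(2)*z/(16*z**2*sqrt(z**2 + 2) + 32*sqrt(z**2 + 2))
d/dz[G] - f(z) = 3*z/(16*sqrt(2)*z**2*sqrt(z**2 + 2) + 32*sqrt(2)*sqrt(z**2 + 2)) != 0.

Invalid: d/dz[G] - f = 3*z/(16*sqrt(2)*z**2*sqrt(z**2 + 2) + 32*sqrt(2)*sqrt(z**2 + 2)), which is not 0.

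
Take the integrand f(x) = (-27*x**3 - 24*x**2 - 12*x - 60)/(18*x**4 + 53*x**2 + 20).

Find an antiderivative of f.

For F(x) to be correct the identity F'(x) - f(x) = 0 must hold.
Check: d/dx[(-3*log(x**2 + 5/2) - 8*atan(3*x/2))/4] = (-27*x**3 - 24*x**2 - 12*x - 60)/(18*x**4 + 53*x**2 + 20) = f(x).

An antiderivative is F(x) = (-3*log(x**2 + 5/2) - 8*atan(3*x/2))/4.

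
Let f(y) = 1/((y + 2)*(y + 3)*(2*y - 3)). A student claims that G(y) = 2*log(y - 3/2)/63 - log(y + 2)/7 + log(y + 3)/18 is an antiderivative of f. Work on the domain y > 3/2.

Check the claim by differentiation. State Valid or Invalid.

d/dy[G] = (-2*y**2 - y + 24)/(36*y**3 + 126*y**2 - 54*y - 324)
d/dy[G] - f(y) = -1/(18*y + 54) != 0.

Invalid: d/dy[G] - f = -1/(18*y + 54), which is not 0.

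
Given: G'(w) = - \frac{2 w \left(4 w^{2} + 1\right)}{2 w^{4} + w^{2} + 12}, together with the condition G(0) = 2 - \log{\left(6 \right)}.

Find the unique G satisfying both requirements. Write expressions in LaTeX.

G'(w) matches the chain-rule pattern g'(h)*h' with inner function h(w) = w^{4} + \frac{w^{2}}{2} + 6; substituting u = h(w) collapses the integral.
A general antiderivative is - \log{\left(w^{4} + \frac{w^{2}}{2} + 6 \right)} + C.
The condition gives C = 2 - \log{\left(6 \right)} - (- \log{\left(6 \right)}) = 2.
So G(w) = 2 - \log{\left(w^{4} + \frac{w^{2}}{2} + 6 \right)}.
Check: d/dw[2 - \log{\left(w^{4} + \frac{w^{2}}{2} + 6 \right)}] = \frac{- 8 w^{3} - 2 w}{2 w^{4} + w^{2} + 12}, which equals G'(w).

G(w) = 2 - \log{\left(w^{4} + \frac{w^{2}}{2} + 6 \right)}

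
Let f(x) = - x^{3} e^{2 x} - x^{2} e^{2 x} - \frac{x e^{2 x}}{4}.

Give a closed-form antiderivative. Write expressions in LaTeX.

f has the shape u'v + uv' for u = - \frac{x^{3}}{2} + \frac{x^{2}}{4} - \frac{3 x}{8} + \frac{3}{16} and v = e^{2 x} — it is the derivative of the product u*v.
Check: d/dx[- \frac{x^{3} e^{2 x}}{2} + \frac{x^{2} e^{2 x}}{4} - \frac{3 x e^{2 x}}{8} + \frac{3 e^{2 x}}{16}] = - x^{3} e^{2 x} - x^{2} e^{2 x} - \frac{x e^{2 x}}{4} = f(x).

An antiderivative is F(x) = - \frac{x^{3} e^{2 x}}{2} + \frac{x^{2} e^{2 x}}{4} - \frac{3 x e^{2 x}}{8} + \frac{3 e^{2 x}}{16}.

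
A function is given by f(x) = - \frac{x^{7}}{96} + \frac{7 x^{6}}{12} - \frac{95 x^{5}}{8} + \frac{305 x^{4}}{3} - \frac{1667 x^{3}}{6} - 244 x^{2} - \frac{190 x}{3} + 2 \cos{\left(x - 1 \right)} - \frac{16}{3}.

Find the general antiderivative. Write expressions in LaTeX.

F(x) = - \frac{x^{8}}{768} + \frac{x^{7}}{12} - \frac{95 x^{6}}{48} + \frac{61 x^{5}}{3} - \frac{1667 x^{4}}{24} - \frac{244 x^{3}}{3} - \frac{95 x^{2}}{3} - \frac{16 x}{3} + 2 \sin{\left(x - 1 \right)} + C

The integrand splits into summands that can be handled one at a time.
Check: d/dx[- \frac{x^{8}}{768} + \frac{x^{7}}{12} - \frac{95 x^{6}}{48} + \frac{61 x^{5}}{3} - \frac{1667 x^{4}}{24} - \frac{244 x^{3}}{3} - \frac{95 x^{2}}{3} - \frac{16 x}{3} + 2 \sin{\left(x - 1 \right)}] = - \frac{x^{7}}{96} + \frac{7 x^{6}}{12} - \frac{95 x^{5}}{8} + \frac{305 x^{4}}{3} - \frac{1667 x^{3}}{6} - 244 x^{2} - \frac{190 x}{3} + 2 \cos{\left(x - 1 \right)} - \frac{16}{3} = f(x).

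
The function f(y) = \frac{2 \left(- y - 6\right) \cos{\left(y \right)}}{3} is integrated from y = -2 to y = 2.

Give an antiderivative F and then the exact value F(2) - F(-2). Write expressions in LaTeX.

Antiderivative: F(y) = - \frac{2 y \sin{\left(y \right)}}{3} - 4 \sin{\left(y \right)} - \frac{2 \cos{\left(y \right)}}{3}; value = - 8 \sin{\left(2 \right)}

An antiderivative F(y) passes only if d/dy[F] lands on f(y) exactly.
F(y) = - \frac{2 y \sin{\left(y \right)}}{3} - 4 \sin{\left(y \right)} - \frac{2 \cos{\left(y \right)}}{3} is an antiderivative of f.
Check: d/dy[- \frac{2 y \sin{\left(y \right)}}{3} - 4 \sin{\left(y \right)} - \frac{2 \cos{\left(y \right)}}{3}] = - \frac{2 y \cos{\left(y \right)}}{3} - 4 \cos{\left(y \right)}, which equals f(y).
F(2) = - \frac{16 \sin{\left(2 \right)}}{3} - \frac{2 \cos{\left(2 \right)}}{3}; F(-2) = - \frac{2 \cos{\left(2 \right)}}{3} + \frac{8 \sin{\left(2 \right)}}{3}.
Integral = F(2) - F(-2) = - 8 \sin{\left(2 \right)}.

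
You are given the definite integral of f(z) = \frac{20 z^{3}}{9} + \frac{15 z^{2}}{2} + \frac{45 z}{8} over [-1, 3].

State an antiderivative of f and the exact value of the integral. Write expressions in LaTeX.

Antiderivative: F(z) = \frac{5 \left(\frac{2 z^{2}}{3} + \frac{3 z}{2}\right)^{2}}{4}; value = \frac{2465}{18}

The substitution u = \frac{2 z^{2}}{3} + \frac{3 z}{2} works: f is exactly (dF/du)*(du/dz) for that inner function.
F(z) = \frac{5 \left(\frac{2 z^{2}}{3} + \frac{3 z}{2}\right)^{2}}{4} is an antiderivative of f.
Check: d/dz[\frac{5 \left(\frac{2 z^{2}}{3} + \frac{3 z}{2}\right)^{2}}{4}] = \frac{20 z^{3}}{9} + \frac{15 z^{2}}{2} + \frac{45 z}{8} = f(z).
F(3) = \frac{2205}{16}; F(-1) = \frac{125}{144}.
Integral = F(3) - F(-1) = \frac{2465}{18}.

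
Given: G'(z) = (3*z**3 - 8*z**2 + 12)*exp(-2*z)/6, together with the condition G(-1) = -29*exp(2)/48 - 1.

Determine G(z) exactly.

Recognize the product-rule pattern: G'(z) = u'v + uv' with u = -z**3/4 + 7*z**2/24 + 7*z/24 - 41/48, v = exp(-2*z), so integration by parts undoes it.
A general antiderivative is (-12*z**3 + 14*z**2 + 14*z - 41)*exp(-2*z)/48 + C.
The condition gives C = -29*exp(2)/48 - 1 - (-29*exp(2)/48) = -1.
So G(z) = (-12*z**3 + 14*z**2 + 14*z - 48*exp(2*z) - 41)*exp(-2*z)/48.
Check: d/dz[(-12*z**3 + 14*z**2 + 14*z - 48*exp(2*z) - 41)*exp(-2*z)/48] = (3*z**3 - 8*z**2 + 12)*exp(-2*z)/6 = G'(z).

G(z) = (-12*z**3 + 14*z**2 + 14*z - 48*exp(2*z) - 41)*exp(-2*z)/48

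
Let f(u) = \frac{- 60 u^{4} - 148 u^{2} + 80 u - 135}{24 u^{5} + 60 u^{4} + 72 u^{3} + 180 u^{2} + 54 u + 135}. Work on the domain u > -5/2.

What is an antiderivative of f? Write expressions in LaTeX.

A candidate is checked by its d/du: the result must match f(u).
Check: d/du[- \frac{5 \log{\left(u + \frac{5}{2} \right)}}{2} - \frac{4}{3 \left(2 u^{2} + 3\right)}] = \frac{- 60 u^{4} - 148 u^{2} + 80 u - 135}{24 u^{5} + 60 u^{4} + 72 u^{3} + 180 u^{2} + 54 u + 135} = f(u).

An antiderivative is F(u) = - \frac{5 \log{\left(u + \frac{5}{2} \right)}}{2} - \frac{4}{3 \left(2 u^{2} + 3\right)}.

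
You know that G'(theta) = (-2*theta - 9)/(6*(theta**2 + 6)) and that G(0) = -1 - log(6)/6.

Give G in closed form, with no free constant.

For G(theta) to be correct, d/dtheta[G] must agree with the stated G'(theta) identically.
A general antiderivative is -log(theta**2 + 6)/6 - sqrt(6)*atan(sqrt(6)*theta/6)/4 + C.
The condition gives C = -1 - log(6)/6 - (-log(6)/6) = -1.
So G(theta) = -log(theta**2 + 6)/6 - sqrt(6)*atan(sqrt(6)*theta/6)/4 - 1.
Check: d/dtheta[-log(theta**2 + 6)/6 - sqrt(6)*atan(sqrt(6)*theta/6)/4 - 1] = (-2*theta - 9)/(6*theta**2 + 36), which equals G'(theta).

G(theta) = -log(theta**2 + 6)/6 - sqrt(6)*atan(sqrt(6)*theta/6)/4 - 1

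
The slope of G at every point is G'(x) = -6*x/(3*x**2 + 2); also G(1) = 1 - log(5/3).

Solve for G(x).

G'(x) matches the chain-rule pattern g'(h)*h' with inner function h(x) = x**2 + 2/3; substituting u = h(x) collapses the integral.
A general antiderivative is -log(x**2 + 2/3) + C.
The condition gives C = 1 - log(5/3) - (-log(5/3)) = 1.
So G(x) = 1 - log(x**2 + 2/3).
Check: d/dx[1 - log(x**2 + 2/3)] = -6*x/(3*x**2 + 2) = G'(x).

G(x) = 1 - log(x**2 + 2/3)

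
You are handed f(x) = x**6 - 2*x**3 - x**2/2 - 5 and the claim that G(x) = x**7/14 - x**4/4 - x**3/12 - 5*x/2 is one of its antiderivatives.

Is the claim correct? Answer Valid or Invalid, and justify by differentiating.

d/dx[G] = x**6/2 - x**3 - x**2/4 - 5/2
d/dx[G] - f(x) = -x**6/2 + x**3 + x**2/4 + 5/2 != 0.

Invalid: d/dx[G] - f = -x**6/2 + x**3 + x**2/4 + 5/2, which is not 0.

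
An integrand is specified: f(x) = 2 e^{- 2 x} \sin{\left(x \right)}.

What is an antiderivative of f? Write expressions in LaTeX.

An antiderivative is F(x) = - \frac{4 e^{- 2 x} \sin{\left(x \right)}}{5} - \frac{2 e^{- 2 x} \cos{\left(x \right)}}{5}.

Differentiate the proposed F(x) back; it has to land on f(x) exactly.
Check: d/dx[- \frac{4 e^{- 2 x} \sin{\left(x \right)}}{5} - \frac{2 e^{- 2 x} \cos{\left(x \right)}}{5}] = 2 e^{- 2 x} \sin{\left(x \right)} = f(x).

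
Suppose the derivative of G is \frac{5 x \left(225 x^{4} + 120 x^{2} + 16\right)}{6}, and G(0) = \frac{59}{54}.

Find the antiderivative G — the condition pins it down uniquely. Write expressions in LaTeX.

G(x) = \frac{1}{2} - \frac{\left(- 5 x^{2} - \frac{4}{3}\right)^{3}}{4}

G'(x) matches the chain-rule pattern g'(h)*h' with inner function h(x) = - 5 x^{2} - \frac{4}{3}; substituting u = h(x) collapses the integral.
A general antiderivative is - \frac{\left(- 5 x^{2} - \frac{4}{3}\right)^{3}}{4} + C.
The condition gives C = \frac{59}{54} - (\frac{16}{27}) = \frac{1}{2}.
So G(x) = \frac{1}{2} - \frac{\left(- 5 x^{2} - \frac{4}{3}\right)^{3}}{4}.
Check: d/dx[\frac{1}{2} - \frac{\left(- 5 x^{2} - \frac{4}{3}\right)^{3}}{4}] = \frac{375 x^{5}}{2} + 100 x^{3} + \frac{40 x}{3}, which equals G'(x).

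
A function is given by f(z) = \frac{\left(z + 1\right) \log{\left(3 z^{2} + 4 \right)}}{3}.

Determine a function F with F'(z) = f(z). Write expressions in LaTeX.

A first test for any F(z): its z-derivative must equal f(z) identically.
Check: d/dz[\frac{3 z^{2} \log{\left(3 z^{2} + 4 \right)} - 3 z^{2} + 6 z \log{\left(3 z^{2} + 4 \right)} - 12 z + 4 \log{\left(z^{2} + \frac{4}{3} \right)} + 8 \sqrt{3} \operatorname{atan}{\left(\frac{\sqrt{3} z}{2} \right)}}{18}] = \frac{z \log{\left(3 z^{2} + 4 \right)}}{3} + \frac{\log{\left(3 z^{2} + 4 \right)}}{3}, which equals f(z).

An antiderivative is F(z) = \frac{3 z^{2} \log{\left(3 z^{2} + 4 \right)} - 3 z^{2} + 6 z \log{\left(3 z^{2} + 4 \right)} - 12 z + 4 \log{\left(z^{2} + \frac{4}{3} \right)} + 8 \sqrt{3} \operatorname{atan}{\left(\frac{\sqrt{3} z}{2} \right)}}{18}.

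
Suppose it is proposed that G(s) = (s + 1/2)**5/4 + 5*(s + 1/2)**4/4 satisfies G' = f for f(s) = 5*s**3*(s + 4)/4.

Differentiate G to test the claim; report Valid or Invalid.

d/ds[G] = 5*s**4/4 + 15*s**3/2 + 75*s**2/8 + 35*s/8 + 45/64
d/ds[G] - f(s) = 5*s**3/2 + 75*s**2/8 + 35*s/8 + 45/64 != 0.

Invalid: d/ds[G] - f = 5*s**3/2 + 75*s**2/8 + 35*s/8 + 45/64, which is not 0.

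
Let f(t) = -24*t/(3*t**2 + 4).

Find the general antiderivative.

The substitution u = t**2/2 + 2/3 works: f is exactly (dF/du)*(du/dt) for that inner function.
Check: d/dt[-4*log(t**2/2 + 2/3)] = -24*t/(3*t**2 + 4) = f(t).

F(t) = -4*log(t**2/2 + 2/3) + C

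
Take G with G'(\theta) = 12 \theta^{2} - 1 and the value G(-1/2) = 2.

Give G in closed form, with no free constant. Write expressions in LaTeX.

A first test for any G(\theta): its \theta-derivative must equal the given G'(\theta).
A general antiderivative is 4 \theta^{3} - \theta + 1 + C.
The condition gives C = 2 - (1) = 1.
So G(\theta) = 4 \theta^{3} - \theta + 2.
Check: d/d\theta[4 \theta^{3} - \theta + 2] = 12 \theta^{2} - 1 = G'(\theta).

G(\theta) = 4 \theta^{3} - \theta + 2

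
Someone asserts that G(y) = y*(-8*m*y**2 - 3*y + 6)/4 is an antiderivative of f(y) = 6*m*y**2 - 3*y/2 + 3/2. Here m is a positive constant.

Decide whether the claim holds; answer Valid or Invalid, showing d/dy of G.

d/dy[G] = -6*m*y**2 - 3*y/2 + 3/2
d/dy[G] - f(y) = -12*m*y**2 != 0.

Invalid: d/dy[G] - f = -12*m*y**2, which is not 0.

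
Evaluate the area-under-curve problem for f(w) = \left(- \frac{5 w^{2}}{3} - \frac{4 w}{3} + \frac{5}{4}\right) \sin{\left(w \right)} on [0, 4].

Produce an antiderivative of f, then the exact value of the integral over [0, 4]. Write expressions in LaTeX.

Any candidate F(w) must reproduce f(w) exactly when differentiated.
F(w) = \frac{5 w^{2} \cos{\left(w \right)}}{3} - \frac{10 w \sin{\left(w \right)}}{3} + \frac{4 w \cos{\left(w \right)}}{3} - \frac{4 \sin{\left(w \right)}}{3} - \frac{55 \cos{\left(w \right)}}{12} is an antiderivative of f.
Check: d/dw[\frac{5 w^{2} \cos{\left(w \right)}}{3} - \frac{10 w \sin{\left(w \right)}}{3} + \frac{4 w \cos{\left(w \right)}}{3} - \frac{4 \sin{\left(w \right)}}{3} - \frac{55 \cos{\left(w \right)}}{12}] = - \frac{5 w^{2} \sin{\left(w \right)}}{3} - \frac{4 w \sin{\left(w \right)}}{3} + \frac{5 \sin{\left(w \right)}}{4}, which equals f(w).
F(4) = \frac{329 \cos{\left(4 \right)}}{12} - \frac{44 \sin{\left(4 \right)}}{3}; F(0) = - \frac{55}{12}.
Integral = F(4) - F(0) = \frac{329 \cos{\left(4 \right)}}{12} + \frac{55}{12} - \frac{44 \sin{\left(4 \right)}}{3}.

Antiderivative: F(w) = \frac{5 w^{2} \cos{\left(w \right)}}{3} - \frac{10 w \sin{\left(w \right)}}{3} + \frac{4 w \cos{\left(w \right)}}{3} - \frac{4 \sin{\left(w \right)}}{3} - \frac{55 \cos{\left(w \right)}}{12}; value = \frac{329 \cos{\left(4 \right)}}{12} + \frac{55}{12} - \frac{44 \sin{\left(4 \right)}}{3}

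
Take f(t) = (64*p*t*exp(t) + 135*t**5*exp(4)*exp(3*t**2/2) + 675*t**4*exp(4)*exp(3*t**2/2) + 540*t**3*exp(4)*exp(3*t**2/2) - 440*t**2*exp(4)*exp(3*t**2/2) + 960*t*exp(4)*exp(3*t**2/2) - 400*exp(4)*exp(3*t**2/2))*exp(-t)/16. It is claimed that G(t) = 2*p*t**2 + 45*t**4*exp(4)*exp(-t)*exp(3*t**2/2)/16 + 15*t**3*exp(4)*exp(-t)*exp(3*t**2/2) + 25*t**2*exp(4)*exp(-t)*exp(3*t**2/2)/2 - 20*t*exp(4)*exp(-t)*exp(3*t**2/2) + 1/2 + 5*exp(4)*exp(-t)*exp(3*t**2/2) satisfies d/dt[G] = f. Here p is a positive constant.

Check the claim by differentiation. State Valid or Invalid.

d/dt[G] = (64*p*t*exp(t) + 135*t**5*exp(4)*exp(3*t**2/2) + 675*t**4*exp(4)*exp(3*t**2/2) + 540*t**3*exp(4)*exp(3*t**2/2) - 440*t**2*exp(4)*exp(3*t**2/2) + 960*t*exp(4)*exp(3*t**2/2) - 400*exp(4)*exp(3*t**2/2))*exp(-t)/16
This equals f(t) exactly, so the claim holds.

Valid. The derivative of G reproduces f.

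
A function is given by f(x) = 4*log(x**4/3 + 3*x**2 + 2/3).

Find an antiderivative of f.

Whatever form F(x) takes, F'(x) = f(x) is non-negotiable.
Check: d/dx[4*x*log(x**4/3 + 3*x**2 + 2/3) - 16*x + 8*sqrt(9/2 - sqrt(73)/2)*atan(sqrt(2)*x/sqrt(9 - sqrt(73))) + 8*sqrt(sqrt(73)/2 + 9/2)*atan(sqrt(2)*x/sqrt(sqrt(73) + 9))] = 4*log(x**4/3 + 3*x**2 + 2/3) = f(x).

An antiderivative is F(x) = 4*x*log(x**4/3 + 3*x**2 + 2/3) - 16*x + 8*sqrt(9/2 - sqrt(73)/2)*atan(sqrt(2)*x/sqrt(9 - sqrt(73))) + 8*sqrt(sqrt(73)/2 + 9/2)*atan(sqrt(2)*x/sqrt(sqrt(73) + 9)).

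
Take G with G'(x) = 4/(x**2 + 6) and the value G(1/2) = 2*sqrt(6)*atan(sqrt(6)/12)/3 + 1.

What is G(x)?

G(x) = (2*sqrt(6)*atan(sqrt(6)*x/6) + 3)/3

Differentiate the proposed G(x) back; it has to land on the given G'(x).
A general antiderivative is 2*sqrt(6)*atan(sqrt(6)*x/6)/3 + C.
The condition gives C = 2*sqrt(6)*atan(sqrt(6)/12)/3 + 1 - (2*sqrt(6)*atan(sqrt(6)/12)/3) = 1.
So G(x) = (2*sqrt(6)*atan(sqrt(6)*x/6) + 3)/3.
Check: d/dx[(2*sqrt(6)*atan(sqrt(6)*x/6) + 3)/3] = 4/(x**2 + 6) = G'(x).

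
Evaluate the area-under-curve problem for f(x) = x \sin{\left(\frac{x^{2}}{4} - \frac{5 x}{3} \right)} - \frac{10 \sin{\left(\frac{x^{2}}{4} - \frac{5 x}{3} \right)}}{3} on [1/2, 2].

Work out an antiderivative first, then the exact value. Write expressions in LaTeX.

Antiderivative: F(x) = - 2 \cos{\left(\frac{x^{2}}{4} - \frac{5 x}{3} \right)}; value = - 2 \cos{\left(\frac{7}{3} \right)} + 2 \cos{\left(\frac{37}{48} \right)}

The substitution u = \frac{x^{2}}{4} - \frac{5 x}{3} works: f is exactly (dF/du)*(du/dx) for that inner function.
F(x) = - 2 \cos{\left(\frac{x^{2}}{4} - \frac{5 x}{3} \right)} is an antiderivative of f.
Check: d/dx[- 2 \cos{\left(\frac{x^{2}}{4} - \frac{5 x}{3} \right)}] = x \sin{\left(\frac{x^{2}}{4} - \frac{5 x}{3} \right)} - \frac{10 \sin{\left(\frac{x^{2}}{4} - \frac{5 x}{3} \right)}}{3} = f(x).
F(2) = - 2 \cos{\left(\frac{7}{3} \right)}; F(1/2) = - 2 \cos{\left(\frac{37}{48} \right)}.
Integral = F(2) - F(1/2) = - 2 \cos{\left(\frac{7}{3} \right)} + 2 \cos{\left(\frac{37}{48} \right)}.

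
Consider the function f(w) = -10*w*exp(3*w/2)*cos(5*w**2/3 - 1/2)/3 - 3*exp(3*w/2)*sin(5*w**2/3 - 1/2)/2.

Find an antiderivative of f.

f has the shape u'v + uv' for u = -exp(3*w/2) and v = sin(5*w**2/3 - 1/2) — it is the derivative of the product u*v.
Check: d/dw[-exp(3*w/2)*sin(5*w**2/3 - 1/2)] = -10*w*exp(3*w/2)*cos(5*w**2/3 - 1/2)/3 - 3*exp(3*w/2)*sin(5*w**2/3 - 1/2)/2 = f(w).

An antiderivative is F(w) = -exp(3*w/2)*sin(5*w**2/3 - 1/2).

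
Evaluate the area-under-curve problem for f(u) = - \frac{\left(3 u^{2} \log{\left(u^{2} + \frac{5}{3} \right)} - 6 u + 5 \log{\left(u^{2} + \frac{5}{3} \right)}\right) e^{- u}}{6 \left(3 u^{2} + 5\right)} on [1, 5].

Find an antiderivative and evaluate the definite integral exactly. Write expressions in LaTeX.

Antiderivative: F(u) = \frac{e^{- u} \log{\left(u^{2} + \frac{5}{3} \right)}}{6}; value = - \frac{\log{\left(\frac{8}{3} \right)}}{6 e} + \frac{\log{\left(\frac{80}{3} \right)}}{6 e^{5}}

Recognize the product-rule pattern: f = v'r + vr' with v = \frac{e^{- u}}{6}, r = \log{\left(u^{2} + \frac{5}{3} \right)}, so integration by parts undoes it.
F(u) = \frac{e^{- u} \log{\left(u^{2} + \frac{5}{3} \right)}}{6} is an antiderivative of f.
Check: d/du[\frac{e^{- u} \log{\left(u^{2} + \frac{5}{3} \right)}}{6}] = \frac{- 3 u^{2} \log{\left(u^{2} + \frac{5}{3} \right)} + 6 u - 5 \log{\left(u^{2} + \frac{5}{3} \right)}}{18 u^{2} e^{u} + 30 e^{u}}, which equals f(u).
F(5) = \frac{\log{\left(\frac{80}{3} \right)}}{6 e^{5}}; F(1) = \frac{\log{\left(\frac{8}{3} \right)}}{6 e}.
Integral = F(5) - F(1) = - \frac{\log{\left(\frac{8}{3} \right)}}{6 e} + \frac{\log{\left(\frac{80}{3} \right)}}{6 e^{5}}.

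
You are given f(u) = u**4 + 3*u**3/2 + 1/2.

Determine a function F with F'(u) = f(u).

An antiderivative is F(u) = u**5/5 + 3*u**4/8 + u/2.

The integrand splits into summands that can be handled one at a time.
Check: d/du[u**5/5 + 3*u**4/8 + u/2] = u**4 + 3*u**3/2 + 1/2 = f(u).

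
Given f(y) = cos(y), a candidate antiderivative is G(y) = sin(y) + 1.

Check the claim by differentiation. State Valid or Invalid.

Valid - the claim checks out under differentiation.

d/dy[G] = cos(y)
This equals f(y) exactly, so the claim holds.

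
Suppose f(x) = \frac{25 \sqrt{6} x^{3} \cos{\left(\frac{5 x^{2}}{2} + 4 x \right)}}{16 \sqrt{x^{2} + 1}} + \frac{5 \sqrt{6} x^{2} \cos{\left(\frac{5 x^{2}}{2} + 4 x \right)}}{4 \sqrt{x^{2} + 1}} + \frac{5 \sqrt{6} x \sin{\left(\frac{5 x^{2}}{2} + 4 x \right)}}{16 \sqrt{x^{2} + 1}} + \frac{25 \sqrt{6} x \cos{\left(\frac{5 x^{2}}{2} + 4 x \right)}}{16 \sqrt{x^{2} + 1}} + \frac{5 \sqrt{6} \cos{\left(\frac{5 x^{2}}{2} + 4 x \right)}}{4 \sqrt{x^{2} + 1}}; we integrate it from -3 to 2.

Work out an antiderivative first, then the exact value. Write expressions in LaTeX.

Recognize the product-rule pattern: f = u'v + uv' with u = \frac{5 \sqrt{\frac{3 x^{2}}{2} + \frac{3}{2}}}{8}, v = \sin{\left(\frac{5 x^{2}}{2} + 4 x \right)}, so integration by parts undoes it.
F(x) = \frac{5 \sqrt{6} \sqrt{x^{2} + 1} \sin{\left(\frac{5 x^{2}}{2} + 4 x \right)}}{16} is an antiderivative of f.
Check: d/dx[\frac{5 \sqrt{6} \sqrt{x^{2} + 1} \sin{\left(\frac{5 x^{2}}{2} + 4 x \right)}}{16}] = \frac{25 \sqrt{6} x^{3} \cos{\left(\frac{5 x^{2}}{2} + 4 x \right)} + 20 \sqrt{6} x^{2} \cos{\left(\frac{5 x^{2}}{2} + 4 x \right)} + 5 \sqrt{6} x \sin{\left(\frac{5 x^{2}}{2} + 4 x \right)} + 25 \sqrt{6} x \cos{\left(\frac{5 x^{2}}{2} + 4 x \right)} + 20 \sqrt{6} \cos{\left(\frac{5 x^{2}}{2} + 4 x \right)}}{16 \sqrt{x^{2} + 1}}, which equals f(x).
F(2) = \frac{5 \sqrt{30} \sin{\left(18 \right)}}{16}; F(-3) = \frac{5 \sqrt{15} \sin{\left(\frac{21}{2} \right)}}{8}.
Integral = F(2) - F(-3) = \frac{5 \sqrt{30} \sin{\left(18 \right)}}{16} - \frac{5 \sqrt{15} \sin{\left(\frac{21}{2} \right)}}{8}.

Antiderivative: F(x) = \frac{5 \sqrt{6} \sqrt{x^{2} + 1} \sin{\left(\frac{5 x^{2}}{2} + 4 x \right)}}{16}; value = \frac{5 \sqrt{30} \sin{\left(18 \right)}}{16} - \frac{5 \sqrt{15} \sin{\left(\frac{21}{2} \right)}}{8}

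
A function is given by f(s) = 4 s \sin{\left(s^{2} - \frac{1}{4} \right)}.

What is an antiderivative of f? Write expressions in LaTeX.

An antiderivative is F(s) = - 2 \cos{\left(s^{2} - \frac{1}{4} \right)}.

The substitution u = s^{2} - \frac{1}{4} works: f is exactly (dF/du)*(du/ds) for that inner function.
Check: d/ds[- 2 \cos{\left(s^{2} - \frac{1}{4} \right)}] = 4 s \sin{\left(s^{2} - \frac{1}{4} \right)} = f(s).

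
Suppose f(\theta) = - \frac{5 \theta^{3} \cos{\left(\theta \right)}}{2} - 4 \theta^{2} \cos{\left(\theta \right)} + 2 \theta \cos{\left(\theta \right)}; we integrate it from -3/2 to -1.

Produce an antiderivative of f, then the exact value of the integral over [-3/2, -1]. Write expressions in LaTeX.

Antiderivative: F(\theta) = - \frac{5 \theta^{3} \sin{\left(\theta \right)}}{2} - 4 \theta^{2} \sin{\left(\theta \right)} - \frac{15 \theta^{2} \cos{\left(\theta \right)}}{2} + 17 \theta \sin{\left(\theta \right)} - 8 \theta \cos{\left(\theta \right)} + 8 \sin{\left(\theta \right)} + 17 \cos{\left(\theta \right)}; value = - \frac{289 \sin{\left(\frac{3}{2} \right)}}{16} - \frac{97 \cos{\left(\frac{3}{2} \right)}}{8} + \frac{21 \sin{\left(1 \right)}}{2} + \frac{35 \cos{\left(1 \right)}}{2}

Integrate term by term and add the pieces.
F(\theta) = - \frac{5 \theta^{3} \sin{\left(\theta \right)}}{2} - 4 \theta^{2} \sin{\left(\theta \right)} - \frac{15 \theta^{2} \cos{\left(\theta \right)}}{2} + 17 \theta \sin{\left(\theta \right)} - 8 \theta \cos{\left(\theta \right)} + 8 \sin{\left(\theta \right)} + 17 \cos{\left(\theta \right)} is an antiderivative of f.
Check: d/d\theta[- \frac{5 \theta^{3} \sin{\left(\theta \right)}}{2} - 4 \theta^{2} \sin{\left(\theta \right)} - \frac{15 \theta^{2} \cos{\left(\theta \right)}}{2} + 17 \theta \sin{\left(\theta \right)} - 8 \theta \cos{\left(\theta \right)} + 8 \sin{\left(\theta \right)} + 17 \cos{\left(\theta \right)}] = - \frac{5 \theta^{3} \cos{\left(\theta \right)}}{2} - 4 \theta^{2} \cos{\left(\theta \right)} + 2 \theta \cos{\left(\theta \right)} = f(\theta).
F(-1) = \frac{21 \sin{\left(1 \right)}}{2} + \frac{35 \cos{\left(1 \right)}}{2}; F(-3/2) = \frac{97 \cos{\left(\frac{3}{2} \right)}}{8} + \frac{289 \sin{\left(\frac{3}{2} \right)}}{16}.
Integral = F(-1) - F(-3/2) = - \frac{289 \sin{\left(\frac{3}{2} \right)}}{16} - \frac{97 \cos{\left(\frac{3}{2} \right)}}{8} + \frac{21 \sin{\left(1 \right)}}{2} + \frac{35 \cos{\left(1 \right)}}{2}.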